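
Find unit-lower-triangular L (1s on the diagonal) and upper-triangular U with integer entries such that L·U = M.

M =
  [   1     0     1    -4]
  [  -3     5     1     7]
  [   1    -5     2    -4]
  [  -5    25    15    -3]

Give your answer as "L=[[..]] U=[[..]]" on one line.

  R1 -= -3·R0 → [0,5,4,-5]
  R2 -= 1·R0 → [0,-5,1,0]
  R3 -= -5·R0 → [0,25,20,-23]
  R2 -= -1·R1 → [0,0,5,-5]
  R3 -= 5·R1 → [0,0,0,2]
  R3 -= 0·R2 → [0,0,0,2]

L=[[1,0,0,0],[-3,1,0,0],[1,-1,1,0],[-5,5,0,1]] U=[[1,0,1,-4],[0,5,4,-5],[0,0,5,-5],[0,0,0,2]]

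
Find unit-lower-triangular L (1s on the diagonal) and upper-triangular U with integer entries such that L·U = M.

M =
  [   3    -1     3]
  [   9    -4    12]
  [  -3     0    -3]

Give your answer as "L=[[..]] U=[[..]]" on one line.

L=[[1,0,0],[3,1,0],[-1,1,1]] U=[[3,-1,3],[0,-1,3],[0,0,-3]]

  r1 -= 3·r0 → [0,-1,3]
  r2 -= -1·r0 → [0,-1,0]
  r2 -= 1·r1 → [0,0,-3]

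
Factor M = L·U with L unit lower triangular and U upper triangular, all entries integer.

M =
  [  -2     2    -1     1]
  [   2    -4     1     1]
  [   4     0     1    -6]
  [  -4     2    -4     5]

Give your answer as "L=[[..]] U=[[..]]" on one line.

  r1 -= -1·r0 → [0,-2,0,2]
  r2 -= -2·r0 → [0,4,-1,-4]
  r3 -= 2·r0 → [0,-2,-2,3]
  r2 -= -2·r1 → [0,0,-1,0]
  r3 -= 1·r1 → [0,0,-2,1]
  r3 -= 2·r2 → [0,0,0,1]

L=[[1,0,0,0],[-1,1,0,0],[-2,-2,1,0],[2,1,2,1]] U=[[-2,2,-1,1],[0,-2,0,2],[0,0,-1,0],[0,0,0,1]]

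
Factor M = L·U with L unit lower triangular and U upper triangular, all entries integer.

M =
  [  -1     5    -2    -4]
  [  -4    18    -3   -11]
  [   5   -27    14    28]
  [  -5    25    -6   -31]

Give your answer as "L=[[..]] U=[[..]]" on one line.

  row1 -= 4·row0 → [0,-2,5,5]
  row2 -= -5·row0 → [0,-2,4,8]
  row3 -= 5·row0 → [0,0,4,-11]
  row2 -= 1·row1 → [0,0,-1,3]
  row3 -= 0·row1 → [0,0,4,-11]
  row3 -= -4·row2 → [0,0,0,1]

L=[[1,0,0,0],[4,1,0,0],[-5,1,1,0],[5,0,-4,1]] U=[[-1,5,-2,-4],[0,-2,5,5],[0,0,-1,3],[0,0,0,1]]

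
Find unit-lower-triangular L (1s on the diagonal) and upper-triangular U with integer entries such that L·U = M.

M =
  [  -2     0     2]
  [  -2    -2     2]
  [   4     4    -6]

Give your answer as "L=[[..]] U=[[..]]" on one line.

  R1 -= 1·R0 → [0,-2,0]
  R2 -= -2·R0 → [0,4,-2]
  R2 -= -2·R1 → [0,0,-2]

L=[[1,0,0],[1,1,0],[-2,-2,1]] U=[[-2,0,2],[0,-2,0],[0,0,-2]]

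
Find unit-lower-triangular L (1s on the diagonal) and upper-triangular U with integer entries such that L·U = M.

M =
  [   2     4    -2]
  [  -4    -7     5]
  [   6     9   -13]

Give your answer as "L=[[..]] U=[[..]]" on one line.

L=[[1,0,0],[-2,1,0],[3,-3,1]] U=[[2,4,-2],[0,1,1],[0,0,-4]]

  row1 -= -2·row0 → [0,1,1]
  row2 -= 3·row0 → [0,-3,-7]
  row2 -= -3·row1 → [0,0,-4]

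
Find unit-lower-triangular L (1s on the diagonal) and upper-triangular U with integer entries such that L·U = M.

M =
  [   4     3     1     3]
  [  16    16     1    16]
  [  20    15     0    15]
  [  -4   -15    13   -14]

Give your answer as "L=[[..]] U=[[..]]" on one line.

  R1 -= 4·R0 → [0,4,-3,4]
  R2 -= 5·R0 → [0,0,-5,0]
  R3 -= -1·R0 → [0,-12,14,-11]
  R2 -= 0·R1 → [0,0,-5,0]
  R3 -= -3·R1 → [0,0,5,1]
  R3 -= -1·R2 → [0,0,0,1]

L=[[1,0,0,0],[4,1,0,0],[5,0,1,0],[-1,-3,-1,1]] U=[[4,3,1,3],[0,4,-3,4],[0,0,-5,0],[0,0,0,1]]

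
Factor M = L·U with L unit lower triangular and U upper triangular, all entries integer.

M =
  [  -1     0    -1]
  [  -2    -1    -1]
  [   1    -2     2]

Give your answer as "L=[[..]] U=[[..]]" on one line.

  R1 -= 2·R0 → [0,-1,1]
  R2 -= -1·R0 → [0,-2,1]
  R2 -= 2·R1 → [0,0,-1]

L=[[1,0,0],[2,1,0],[-1,2,1]] U=[[-1,0,-1],[0,-1,1],[0,0,-1]]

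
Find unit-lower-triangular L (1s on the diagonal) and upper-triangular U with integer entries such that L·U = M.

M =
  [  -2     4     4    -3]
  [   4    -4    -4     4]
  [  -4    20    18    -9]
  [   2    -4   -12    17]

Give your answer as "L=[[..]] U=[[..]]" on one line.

L=[[1,0,0,0],[-2,1,0,0],[2,3,1,0],[-1,0,4,1]] U=[[-2,4,4,-3],[0,4,4,-2],[0,0,-2,3],[0,0,0,2]]

  row1 -= -2·row0 → [0,4,4,-2]
  row2 -= 2·row0 → [0,12,10,-3]
  row3 -= -1·row0 → [0,0,-8,14]
  row2 -= 3·row1 → [0,0,-2,3]
  row3 -= 0·row1 → [0,0,-8,14]
  row3 -= 4·row2 → [0,0,0,2]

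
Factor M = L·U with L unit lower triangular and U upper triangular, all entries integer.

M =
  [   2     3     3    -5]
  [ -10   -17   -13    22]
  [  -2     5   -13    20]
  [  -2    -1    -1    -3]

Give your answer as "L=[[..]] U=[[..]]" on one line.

  R1 -= -5·R0 → [0,-2,2,-3]
  R2 -= -1·R0 → [0,8,-10,15]
  R3 -= -1·R0 → [0,2,2,-8]
  R2 -= -4·R1 → [0,0,-2,3]
  R3 -= -1·R1 → [0,0,4,-11]
  R3 -= -2·R2 → [0,0,0,-5]

L=[[1,0,0,0],[-5,1,0,0],[-1,-4,1,0],[-1,-1,-2,1]] U=[[2,3,3,-5],[0,-2,2,-3],[0,0,-2,3],[0,0,0,-5]]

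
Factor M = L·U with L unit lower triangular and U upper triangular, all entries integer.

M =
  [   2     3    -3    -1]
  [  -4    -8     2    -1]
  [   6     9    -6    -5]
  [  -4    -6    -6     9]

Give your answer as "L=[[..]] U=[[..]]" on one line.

  row1 -= -2·row0 → [0,-2,-4,-3]
  row2 -= 3·row0 → [0,0,3,-2]
  row3 -= -2·row0 → [0,0,-12,7]
  row2 -= 0·row1 → [0,0,3,-2]
  row3 -= 0·row1 → [0,0,-12,7]
  row3 -= -4·row2 → [0,0,0,-1]

L=[[1,0,0,0],[-2,1,0,0],[3,0,1,0],[-2,0,-4,1]] U=[[2,3,-3,-1],[0,-2,-4,-3],[0,0,3,-2],[0,0,0,-1]]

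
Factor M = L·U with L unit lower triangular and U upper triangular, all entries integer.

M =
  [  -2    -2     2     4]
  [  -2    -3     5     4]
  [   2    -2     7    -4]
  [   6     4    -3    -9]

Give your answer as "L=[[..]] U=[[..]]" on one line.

L=[[1,0,0,0],[1,1,0,0],[-1,4,1,0],[-3,2,1,1]] U=[[-2,-2,2,4],[0,-1,3,0],[0,0,-3,0],[0,0,0,3]]

  R1 -= 1·R0 → [0,-1,3,0]
  R2 -= -1·R0 → [0,-4,9,0]
  R3 -= -3·R0 → [0,-2,3,3]
  R2 -= 4·R1 → [0,0,-3,0]
  R3 -= 2·R1 → [0,0,-3,3]
  R3 -= 1·R2 → [0,0,0,3]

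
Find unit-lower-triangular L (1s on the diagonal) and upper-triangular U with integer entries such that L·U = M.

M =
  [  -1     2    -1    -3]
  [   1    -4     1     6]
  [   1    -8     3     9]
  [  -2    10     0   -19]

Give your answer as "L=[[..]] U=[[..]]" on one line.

  R1 -= -1·R0 → [0,-2,0,3]
  R2 -= -1·R0 → [0,-6,2,6]
  R3 -= 2·R0 → [0,6,2,-13]
  R2 -= 3·R1 → [0,0,2,-3]
  R3 -= -3·R1 → [0,0,2,-4]
  R3 -= 1·R2 → [0,0,0,-1]

L=[[1,0,0,0],[-1,1,0,0],[-1,3,1,0],[2,-3,1,1]] U=[[-1,2,-1,-3],[0,-2,0,3],[0,0,2,-3],[0,0,0,-1]]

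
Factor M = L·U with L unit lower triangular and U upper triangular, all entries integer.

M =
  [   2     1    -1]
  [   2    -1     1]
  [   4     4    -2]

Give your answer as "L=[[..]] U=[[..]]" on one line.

  row1 -= 1·row0 → [0,-2,2]
  row2 -= 2·row0 → [0,2,0]
  row2 -= -1·row1 → [0,0,2]

L=[[1,0,0],[1,1,0],[2,-1,1]] U=[[2,1,-1],[0,-2,2],[0,0,2]]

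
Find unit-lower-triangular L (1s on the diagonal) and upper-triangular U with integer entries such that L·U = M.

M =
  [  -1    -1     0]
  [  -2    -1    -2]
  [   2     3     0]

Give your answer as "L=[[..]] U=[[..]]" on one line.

L=[[1,0,0],[2,1,0],[-2,1,1]] U=[[-1,-1,0],[0,1,-2],[0,0,2]]

  R1 -= 2·R0 → [0,1,-2]
  R2 -= -2·R0 → [0,1,0]
  R2 -= 1·R1 → [0,0,2]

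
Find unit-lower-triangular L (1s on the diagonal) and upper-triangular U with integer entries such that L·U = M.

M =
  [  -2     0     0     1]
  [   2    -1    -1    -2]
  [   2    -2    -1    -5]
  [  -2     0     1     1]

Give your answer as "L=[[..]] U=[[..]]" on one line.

L=[[1,0,0,0],[-1,1,0,0],[-1,2,1,0],[1,0,1,1]] U=[[-2,0,0,1],[0,-1,-1,-1],[0,0,1,-2],[0,0,0,2]]

  row1 -= -1·row0 → [0,-1,-1,-1]
  row2 -= -1·row0 → [0,-2,-1,-4]
  row3 -= 1·row0 → [0,0,1,0]
  row2 -= 2·row1 → [0,0,1,-2]
  row3 -= 0·row1 → [0,0,1,0]
  row3 -= 1·row2 → [0,0,0,2]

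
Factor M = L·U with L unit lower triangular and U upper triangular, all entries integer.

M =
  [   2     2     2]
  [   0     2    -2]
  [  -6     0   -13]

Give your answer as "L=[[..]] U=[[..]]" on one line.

L=[[1,0,0],[0,1,0],[-3,3,1]] U=[[2,2,2],[0,2,-2],[0,0,-1]]

  r1 -= 0·r0 → [0,2,-2]
  r2 -= -3·r0 → [0,6,-7]
  r2 -= 3·r1 → [0,0,-1]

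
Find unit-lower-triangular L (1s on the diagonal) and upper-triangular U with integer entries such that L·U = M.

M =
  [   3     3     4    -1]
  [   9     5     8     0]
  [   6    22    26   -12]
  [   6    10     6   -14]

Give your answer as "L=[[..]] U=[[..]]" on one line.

  r1 -= 3·r0 → [0,-4,-4,3]
  r2 -= 2·r0 → [0,16,18,-10]
  r3 -= 2·r0 → [0,4,-2,-12]
  r2 -= -4·r1 → [0,0,2,2]
  r3 -= -1·r1 → [0,0,-6,-9]
  r3 -= -3·r2 → [0,0,0,-3]

L=[[1,0,0,0],[3,1,0,0],[2,-4,1,0],[2,-1,-3,1]] U=[[3,3,4,-1],[0,-4,-4,3],[0,0,2,2],[0,0,0,-3]]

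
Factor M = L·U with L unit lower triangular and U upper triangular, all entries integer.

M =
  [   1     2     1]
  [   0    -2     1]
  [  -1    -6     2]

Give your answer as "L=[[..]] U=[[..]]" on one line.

L=[[1,0,0],[0,1,0],[-1,2,1]] U=[[1,2,1],[0,-2,1],[0,0,1]]

  r1 -= 0·r0 → [0,-2,1]
  r2 -= -1·r0 → [0,-4,3]
  r2 -= 2·r1 → [0,0,1]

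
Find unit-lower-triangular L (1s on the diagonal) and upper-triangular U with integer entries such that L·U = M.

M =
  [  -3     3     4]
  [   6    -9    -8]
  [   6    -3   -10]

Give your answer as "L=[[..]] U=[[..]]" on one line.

  R1 -= -2·R0 → [0,-3,0]
  R2 -= -2·R0 → [0,3,-2]
  R2 -= -1·R1 → [0,0,-2]

L=[[1,0,0],[-2,1,0],[-2,-1,1]] U=[[-3,3,4],[0,-3,0],[0,0,-2]]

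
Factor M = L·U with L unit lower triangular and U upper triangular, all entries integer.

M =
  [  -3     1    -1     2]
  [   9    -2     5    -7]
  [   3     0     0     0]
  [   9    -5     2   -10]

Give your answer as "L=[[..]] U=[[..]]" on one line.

L=[[1,0,0,0],[-3,1,0,0],[-1,1,1,0],[-3,-2,-1,1]] U=[[-3,1,-1,2],[0,1,2,-1],[0,0,-3,3],[0,0,0,-3]]

  R1 -= -3·R0 → [0,1,2,-1]
  R2 -= -1·R0 → [0,1,-1,2]
  R3 -= -3·R0 → [0,-2,-1,-4]
  R2 -= 1·R1 → [0,0,-3,3]
  R3 -= -2·R1 → [0,0,3,-6]
  R3 -= -1·R2 → [0,0,0,-3]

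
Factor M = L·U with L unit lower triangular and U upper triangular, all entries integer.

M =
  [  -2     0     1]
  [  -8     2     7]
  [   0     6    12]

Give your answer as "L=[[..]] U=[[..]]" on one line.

L=[[1,0,0],[4,1,0],[0,3,1]] U=[[-2,0,1],[0,2,3],[0,0,3]]

  R1 -= 4·R0 → [0,2,3]
  R2 -= 0·R0 → [0,6,12]
  R2 -= 3·R1 → [0,0,3]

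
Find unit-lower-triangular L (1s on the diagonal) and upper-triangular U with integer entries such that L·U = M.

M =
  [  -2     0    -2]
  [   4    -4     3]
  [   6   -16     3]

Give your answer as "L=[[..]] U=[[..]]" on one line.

  row1 -= -2·row0 → [0,-4,-1]
  row2 -= -3·row0 → [0,-16,-3]
  row2 -= 4·row1 → [0,0,1]

L=[[1,0,0],[-2,1,0],[-3,4,1]] U=[[-2,0,-2],[0,-4,-1],[0,0,1]]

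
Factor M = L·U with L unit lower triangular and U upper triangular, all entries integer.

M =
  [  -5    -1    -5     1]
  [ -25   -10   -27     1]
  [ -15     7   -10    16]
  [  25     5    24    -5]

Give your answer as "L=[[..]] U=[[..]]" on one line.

  R1 -= 5·R0 → [0,-5,-2,-4]
  R2 -= 3·R0 → [0,10,5,13]
  R3 -= -5·R0 → [0,0,-1,0]
  R2 -= -2·R1 → [0,0,1,5]
  R3 -= 0·R1 → [0,0,-1,0]
  R3 -= -1·R2 → [0,0,0,5]

L=[[1,0,0,0],[5,1,0,0],[3,-2,1,0],[-5,0,-1,1]] U=[[-5,-1,-5,1],[0,-5,-2,-4],[0,0,1,5],[0,0,0,5]]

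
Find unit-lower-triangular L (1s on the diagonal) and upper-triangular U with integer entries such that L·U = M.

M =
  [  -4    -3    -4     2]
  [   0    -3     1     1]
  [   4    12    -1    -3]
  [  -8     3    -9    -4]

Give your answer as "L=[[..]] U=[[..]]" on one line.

L=[[1,0,0,0],[0,1,0,0],[-1,-3,1,0],[2,-3,-1,1]] U=[[-4,-3,-4,2],[0,-3,1,1],[0,0,-2,2],[0,0,0,-3]]

  R1 -= 0·R0 → [0,-3,1,1]
  R2 -= -1·R0 → [0,9,-5,-1]
  R3 -= 2·R0 → [0,9,-1,-8]
  R2 -= -3·R1 → [0,0,-2,2]
  R3 -= -3·R1 → [0,0,2,-5]
  R3 -= -1·R2 → [0,0,0,-3]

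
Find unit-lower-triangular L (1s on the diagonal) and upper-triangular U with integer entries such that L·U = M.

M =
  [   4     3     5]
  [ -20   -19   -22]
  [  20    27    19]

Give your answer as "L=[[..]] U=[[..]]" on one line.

L=[[1,0,0],[-5,1,0],[5,-3,1]] U=[[4,3,5],[0,-4,3],[0,0,3]]

  row1 -= -5·row0 → [0,-4,3]
  row2 -= 5·row0 → [0,12,-6]
  row2 -= -3·row1 → [0,0,3]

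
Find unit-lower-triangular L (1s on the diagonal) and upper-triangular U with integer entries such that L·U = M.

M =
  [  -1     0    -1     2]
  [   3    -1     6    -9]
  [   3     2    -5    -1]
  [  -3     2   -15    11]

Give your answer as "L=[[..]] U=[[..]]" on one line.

L=[[1,0,0,0],[-3,1,0,0],[-3,-2,1,0],[3,-2,3,1]] U=[[-1,0,-1,2],[0,-1,3,-3],[0,0,-2,-1],[0,0,0,2]]

  R1 -= -3·R0 → [0,-1,3,-3]
  R2 -= -3·R0 → [0,2,-8,5]
  R3 -= 3·R0 → [0,2,-12,5]
  R2 -= -2·R1 → [0,0,-2,-1]
  R3 -= -2·R1 → [0,0,-6,-1]
  R3 -= 3·R2 → [0,0,0,2]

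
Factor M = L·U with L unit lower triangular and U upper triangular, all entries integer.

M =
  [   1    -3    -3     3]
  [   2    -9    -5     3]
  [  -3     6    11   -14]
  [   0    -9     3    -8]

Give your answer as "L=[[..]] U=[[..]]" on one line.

L=[[1,0,0,0],[2,1,0,0],[-3,1,1,0],[0,3,0,1]] U=[[1,-3,-3,3],[0,-3,1,-3],[0,0,1,-2],[0,0,0,1]]

  r1 -= 2·r0 → [0,-3,1,-3]
  r2 -= -3·r0 → [0,-3,2,-5]
  r3 -= 0·r0 → [0,-9,3,-8]
  r2 -= 1·r1 → [0,0,1,-2]
  r3 -= 3·r1 → [0,0,0,1]
  r3 -= 0·r2 → [0,0,0,1]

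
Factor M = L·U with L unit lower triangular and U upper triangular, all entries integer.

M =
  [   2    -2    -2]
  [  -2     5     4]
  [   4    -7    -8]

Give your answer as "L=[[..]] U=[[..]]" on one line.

L=[[1,0,0],[-1,1,0],[2,-1,1]] U=[[2,-2,-2],[0,3,2],[0,0,-2]]

  R1 -= -1·R0 → [0,3,2]
  R2 -= 2·R0 → [0,-3,-4]
  R2 -= -1·R1 → [0,0,-2]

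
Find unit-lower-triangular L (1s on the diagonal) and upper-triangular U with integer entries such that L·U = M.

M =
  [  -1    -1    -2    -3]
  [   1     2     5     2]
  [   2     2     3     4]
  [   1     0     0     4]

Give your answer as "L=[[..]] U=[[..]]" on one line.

  r1 -= -1·r0 → [0,1,3,-1]
  r2 -= -2·r0 → [0,0,-1,-2]
  r3 -= -1·r0 → [0,-1,-2,1]
  r2 -= 0·r1 → [0,0,-1,-2]
  r3 -= -1·r1 → [0,0,1,0]
  r3 -= -1·r2 → [0,0,0,-2]

L=[[1,0,0,0],[-1,1,0,0],[-2,0,1,0],[-1,-1,-1,1]] U=[[-1,-1,-2,-3],[0,1,3,-1],[0,0,-1,-2],[0,0,0,-2]]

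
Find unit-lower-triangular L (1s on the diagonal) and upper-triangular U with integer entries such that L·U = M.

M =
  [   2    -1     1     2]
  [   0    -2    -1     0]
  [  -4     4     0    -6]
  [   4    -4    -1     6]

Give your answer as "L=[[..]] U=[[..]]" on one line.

L=[[1,0,0,0],[0,1,0,0],[-2,-1,1,0],[2,1,-2,1]] U=[[2,-1,1,2],[0,-2,-1,0],[0,0,1,-2],[0,0,0,-2]]

  R1 -= 0·R0 → [0,-2,-1,0]
  R2 -= -2·R0 → [0,2,2,-2]
  R3 -= 2·R0 → [0,-2,-3,2]
  R2 -= -1·R1 → [0,0,1,-2]
  R3 -= 1·R1 → [0,0,-2,2]
  R3 -= -2·R2 → [0,0,0,-2]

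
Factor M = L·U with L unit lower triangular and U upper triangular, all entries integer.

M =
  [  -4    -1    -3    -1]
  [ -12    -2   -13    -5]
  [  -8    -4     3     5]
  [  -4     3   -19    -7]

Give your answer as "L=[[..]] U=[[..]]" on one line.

L=[[1,0,0,0],[3,1,0,0],[2,-2,1,0],[1,4,0,1]] U=[[-4,-1,-3,-1],[0,1,-4,-2],[0,0,1,3],[0,0,0,2]]

  row1 -= 3·row0 → [0,1,-4,-2]
  row2 -= 2·row0 → [0,-2,9,7]
  row3 -= 1·row0 → [0,4,-16,-6]
  row2 -= -2·row1 → [0,0,1,3]
  row3 -= 4·row1 → [0,0,0,2]
  row3 -= 0·row2 → [0,0,0,2]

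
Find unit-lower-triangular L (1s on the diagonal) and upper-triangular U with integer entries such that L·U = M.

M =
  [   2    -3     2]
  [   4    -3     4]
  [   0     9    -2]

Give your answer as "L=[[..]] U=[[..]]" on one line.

L=[[1,0,0],[2,1,0],[0,3,1]] U=[[2,-3,2],[0,3,0],[0,0,-2]]

  row1 -= 2·row0 → [0,3,0]
  row2 -= 0·row0 → [0,9,-2]
  row2 -= 3·row1 → [0,0,-2]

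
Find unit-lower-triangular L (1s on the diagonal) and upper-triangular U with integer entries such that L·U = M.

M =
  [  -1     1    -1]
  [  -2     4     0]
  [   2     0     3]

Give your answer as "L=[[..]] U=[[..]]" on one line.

L=[[1,0,0],[2,1,0],[-2,1,1]] U=[[-1,1,-1],[0,2,2],[0,0,-1]]

  R1 -= 2·R0 → [0,2,2]
  R2 -= -2·R0 → [0,2,1]
  R2 -= 1·R1 → [0,0,-1]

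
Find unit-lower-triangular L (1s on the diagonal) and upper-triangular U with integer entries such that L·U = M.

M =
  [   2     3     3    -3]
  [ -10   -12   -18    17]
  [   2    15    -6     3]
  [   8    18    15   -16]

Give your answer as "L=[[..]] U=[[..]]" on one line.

  row1 -= -5·row0 → [0,3,-3,2]
  row2 -= 1·row0 → [0,12,-9,6]
  row3 -= 4·row0 → [0,6,3,-4]
  row2 -= 4·row1 → [0,0,3,-2]
  row3 -= 2·row1 → [0,0,9,-8]
  row3 -= 3·row2 → [0,0,0,-2]

L=[[1,0,0,0],[-5,1,0,0],[1,4,1,0],[4,2,3,1]] U=[[2,3,3,-3],[0,3,-3,2],[0,0,3,-2],[0,0,0,-2]]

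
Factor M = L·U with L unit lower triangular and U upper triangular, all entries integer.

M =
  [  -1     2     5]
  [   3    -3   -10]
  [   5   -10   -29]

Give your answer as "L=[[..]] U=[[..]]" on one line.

  row1 -= -3·row0 → [0,3,5]
  row2 -= -5·row0 → [0,0,-4]
  row2 -= 0·row1 → [0,0,-4]

L=[[1,0,0],[-3,1,0],[-5,0,1]] U=[[-1,2,5],[0,3,5],[0,0,-4]]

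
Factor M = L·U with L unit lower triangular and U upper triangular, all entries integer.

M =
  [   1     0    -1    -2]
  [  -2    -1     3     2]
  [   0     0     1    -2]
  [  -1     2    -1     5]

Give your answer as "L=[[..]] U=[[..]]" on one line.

  row1 -= -2·row0 → [0,-1,1,-2]
  row2 -= 0·row0 → [0,0,1,-2]
  row3 -= -1·row0 → [0,2,-2,3]
  row2 -= 0·row1 → [0,0,1,-2]
  row3 -= -2·row1 → [0,0,0,-1]
  row3 -= 0·row2 → [0,0,0,-1]

L=[[1,0,0,0],[-2,1,0,0],[0,0,1,0],[-1,-2,0,1]] U=[[1,0,-1,-2],[0,-1,1,-2],[0,0,1,-2],[0,0,0,-1]]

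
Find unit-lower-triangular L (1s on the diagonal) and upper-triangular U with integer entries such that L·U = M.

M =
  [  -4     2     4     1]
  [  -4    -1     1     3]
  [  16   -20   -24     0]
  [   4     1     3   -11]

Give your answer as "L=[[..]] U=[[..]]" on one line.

L=[[1,0,0,0],[1,1,0,0],[-4,4,1,0],[-1,-1,1,1]] U=[[-4,2,4,1],[0,-3,-3,2],[0,0,4,-4],[0,0,0,-4]]

  row1 -= 1·row0 → [0,-3,-3,2]
  row2 -= -4·row0 → [0,-12,-8,4]
  row3 -= -1·row0 → [0,3,7,-10]
  row2 -= 4·row1 → [0,0,4,-4]
  row3 -= -1·row1 → [0,0,4,-8]
  row3 -= 1·row2 → [0,0,0,-4]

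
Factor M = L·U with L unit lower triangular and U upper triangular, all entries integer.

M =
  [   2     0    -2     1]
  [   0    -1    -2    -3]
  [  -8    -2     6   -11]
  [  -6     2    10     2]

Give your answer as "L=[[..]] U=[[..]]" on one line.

  row1 -= 0·row0 → [0,-1,-2,-3]
  row2 -= -4·row0 → [0,-2,-2,-7]
  row3 -= -3·row0 → [0,2,4,5]
  row2 -= 2·row1 → [0,0,2,-1]
  row3 -= -2·row1 → [0,0,0,-1]
  row3 -= 0·row2 → [0,0,0,-1]

L=[[1,0,0,0],[0,1,0,0],[-4,2,1,0],[-3,-2,0,1]] U=[[2,0,-2,1],[0,-1,-2,-3],[0,0,2,-1],[0,0,0,-1]]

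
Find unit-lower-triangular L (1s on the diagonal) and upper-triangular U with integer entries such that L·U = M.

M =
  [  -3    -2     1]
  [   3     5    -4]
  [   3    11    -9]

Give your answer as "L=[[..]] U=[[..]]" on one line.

L=[[1,0,0],[-1,1,0],[-1,3,1]] U=[[-3,-2,1],[0,3,-3],[0,0,1]]

  row1 -= -1·row0 → [0,3,-3]
  row2 -= -1·row0 → [0,9,-8]
  row2 -= 3·row1 → [0,0,1]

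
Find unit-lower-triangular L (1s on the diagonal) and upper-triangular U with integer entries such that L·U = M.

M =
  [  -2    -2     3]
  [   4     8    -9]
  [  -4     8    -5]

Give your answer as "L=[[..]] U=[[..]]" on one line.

  row1 -= -2·row0 → [0,4,-3]
  row2 -= 2·row0 → [0,12,-11]
  row2 -= 3·row1 → [0,0,-2]

L=[[1,0,0],[-2,1,0],[2,3,1]] U=[[-2,-2,3],[0,4,-3],[0,0,-2]]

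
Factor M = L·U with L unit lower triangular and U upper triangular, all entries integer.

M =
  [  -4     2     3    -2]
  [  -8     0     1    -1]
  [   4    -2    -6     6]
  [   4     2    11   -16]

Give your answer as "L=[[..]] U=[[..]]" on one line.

  row1 -= 2·row0 → [0,-4,-5,3]
  row2 -= -1·row0 → [0,0,-3,4]
  row3 -= -1·row0 → [0,4,14,-18]
  row2 -= 0·row1 → [0,0,-3,4]
  row3 -= -1·row1 → [0,0,9,-15]
  row3 -= -3·row2 → [0,0,0,-3]

L=[[1,0,0,0],[2,1,0,0],[-1,0,1,0],[-1,-1,-3,1]] U=[[-4,2,3,-2],[0,-4,-5,3],[0,0,-3,4],[0,0,0,-3]]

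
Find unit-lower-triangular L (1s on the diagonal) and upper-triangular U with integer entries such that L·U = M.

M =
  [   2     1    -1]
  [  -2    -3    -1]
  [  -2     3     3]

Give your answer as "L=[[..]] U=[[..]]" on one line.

  r1 -= -1·r0 → [0,-2,-2]
  r2 -= -1·r0 → [0,4,2]
  r2 -= -2·r1 → [0,0,-2]

L=[[1,0,0],[-1,1,0],[-1,-2,1]] U=[[2,1,-1],[0,-2,-2],[0,0,-2]]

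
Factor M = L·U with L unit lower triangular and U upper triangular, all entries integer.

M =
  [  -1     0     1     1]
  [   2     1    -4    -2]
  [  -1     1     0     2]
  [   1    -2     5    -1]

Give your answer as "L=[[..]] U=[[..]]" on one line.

L=[[1,0,0,0],[-2,1,0,0],[1,1,1,0],[-1,-2,2,1]] U=[[-1,0,1,1],[0,1,-2,0],[0,0,1,1],[0,0,0,-2]]

  row1 -= -2·row0 → [0,1,-2,0]
  row2 -= 1·row0 → [0,1,-1,1]
  row3 -= -1·row0 → [0,-2,6,0]
  row2 -= 1·row1 → [0,0,1,1]
  row3 -= -2·row1 → [0,0,2,0]
  row3 -= 2·row2 → [0,0,0,-2]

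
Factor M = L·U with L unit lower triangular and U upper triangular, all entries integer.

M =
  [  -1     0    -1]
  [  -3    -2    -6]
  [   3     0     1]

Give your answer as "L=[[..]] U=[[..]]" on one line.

  row1 -= 3·row0 → [0,-2,-3]
  row2 -= -3·row0 → [0,0,-2]
  row2 -= 0·row1 → [0,0,-2]

L=[[1,0,0],[3,1,0],[-3,0,1]] U=[[-1,0,-1],[0,-2,-3],[0,0,-2]]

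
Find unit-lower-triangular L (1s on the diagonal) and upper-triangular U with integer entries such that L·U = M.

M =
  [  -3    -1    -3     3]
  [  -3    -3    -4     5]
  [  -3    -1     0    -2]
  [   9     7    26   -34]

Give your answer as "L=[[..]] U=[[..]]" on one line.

  r1 -= 1·r0 → [0,-2,-1,2]
  r2 -= 1·r0 → [0,0,3,-5]
  r3 -= -3·r0 → [0,4,17,-25]
  r2 -= 0·r1 → [0,0,3,-5]
  r3 -= -2·r1 → [0,0,15,-21]
  r3 -= 5·r2 → [0,0,0,4]

L=[[1,0,0,0],[1,1,0,0],[1,0,1,0],[-3,-2,5,1]] U=[[-3,-1,-3,3],[0,-2,-1,2],[0,0,3,-5],[0,0,0,4]]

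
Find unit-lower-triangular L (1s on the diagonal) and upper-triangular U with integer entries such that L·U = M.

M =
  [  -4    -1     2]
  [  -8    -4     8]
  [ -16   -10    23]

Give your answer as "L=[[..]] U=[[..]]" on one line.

  r1 -= 2·r0 → [0,-2,4]
  r2 -= 4·r0 → [0,-6,15]
  r2 -= 3·r1 → [0,0,3]

L=[[1,0,0],[2,1,0],[4,3,1]] U=[[-4,-1,2],[0,-2,4],[0,0,3]]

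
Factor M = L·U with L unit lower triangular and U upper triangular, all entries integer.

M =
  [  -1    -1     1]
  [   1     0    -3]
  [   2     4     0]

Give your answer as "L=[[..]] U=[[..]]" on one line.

L=[[1,0,0],[-1,1,0],[-2,-2,1]] U=[[-1,-1,1],[0,-1,-2],[0,0,-2]]

  r1 -= -1·r0 → [0,-1,-2]
  r2 -= -2·r0 → [0,2,2]
  r2 -= -2·r1 → [0,0,-2]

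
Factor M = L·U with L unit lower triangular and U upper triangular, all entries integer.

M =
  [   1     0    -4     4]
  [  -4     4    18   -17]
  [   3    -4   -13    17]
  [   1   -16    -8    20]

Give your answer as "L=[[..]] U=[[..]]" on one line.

L=[[1,0,0,0],[-4,1,0,0],[3,-1,1,0],[1,-4,4,1]] U=[[1,0,-4,4],[0,4,2,-1],[0,0,1,4],[0,0,0,-4]]

  R1 -= -4·R0 → [0,4,2,-1]
  R2 -= 3·R0 → [0,-4,-1,5]
  R3 -= 1·R0 → [0,-16,-4,16]
  R2 -= -1·R1 → [0,0,1,4]
  R3 -= -4·R1 → [0,0,4,12]
  R3 -= 4·R2 → [0,0,0,-4]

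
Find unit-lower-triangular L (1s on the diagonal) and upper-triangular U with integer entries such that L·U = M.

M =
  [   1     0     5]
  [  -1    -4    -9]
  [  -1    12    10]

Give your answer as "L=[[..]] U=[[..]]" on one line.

  row1 -= -1·row0 → [0,-4,-4]
  row2 -= -1·row0 → [0,12,15]
  row2 -= -3·row1 → [0,0,3]

L=[[1,0,0],[-1,1,0],[-1,-3,1]] U=[[1,0,5],[0,-4,-4],[0,0,3]]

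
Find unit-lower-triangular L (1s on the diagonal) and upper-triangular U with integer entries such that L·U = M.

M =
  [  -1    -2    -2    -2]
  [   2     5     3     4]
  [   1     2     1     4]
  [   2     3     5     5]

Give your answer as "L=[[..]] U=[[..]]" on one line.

  row1 -= -2·row0 → [0,1,-1,0]
  row2 -= -1·row0 → [0,0,-1,2]
  row3 -= -2·row0 → [0,-1,1,1]
  row2 -= 0·row1 → [0,0,-1,2]
  row3 -= -1·row1 → [0,0,0,1]
  row3 -= 0·row2 → [0,0,0,1]

L=[[1,0,0,0],[-2,1,0,0],[-1,0,1,0],[-2,-1,0,1]] U=[[-1,-2,-2,-2],[0,1,-1,0],[0,0,-1,2],[0,0,0,1]]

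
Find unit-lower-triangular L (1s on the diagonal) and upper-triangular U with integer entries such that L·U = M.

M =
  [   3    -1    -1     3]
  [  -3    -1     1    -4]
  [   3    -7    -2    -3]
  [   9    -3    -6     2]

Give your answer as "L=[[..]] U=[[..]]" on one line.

  r1 -= -1·r0 → [0,-2,0,-1]
  r2 -= 1·r0 → [0,-6,-1,-6]
  r3 -= 3·r0 → [0,0,-3,-7]
  r2 -= 3·r1 → [0,0,-1,-3]
  r3 -= 0·r1 → [0,0,-3,-7]
  r3 -= 3·r2 → [0,0,0,2]

L=[[1,0,0,0],[-1,1,0,0],[1,3,1,0],[3,0,3,1]] U=[[3,-1,-1,3],[0,-2,0,-1],[0,0,-1,-3],[0,0,0,2]]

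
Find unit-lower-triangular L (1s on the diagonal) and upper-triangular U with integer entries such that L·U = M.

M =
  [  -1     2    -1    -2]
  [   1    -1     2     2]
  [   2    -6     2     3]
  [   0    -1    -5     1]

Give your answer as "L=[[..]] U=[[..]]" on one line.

  R1 -= -1·R0 → [0,1,1,0]
  R2 -= -2·R0 → [0,-2,0,-1]
  R3 -= 0·R0 → [0,-1,-5,1]
  R2 -= -2·R1 → [0,0,2,-1]
  R3 -= -1·R1 → [0,0,-4,1]
  R3 -= -2·R2 → [0,0,0,-1]

L=[[1,0,0,0],[-1,1,0,0],[-2,-2,1,0],[0,-1,-2,1]] U=[[-1,2,-1,-2],[0,1,1,0],[0,0,2,-1],[0,0,0,-1]]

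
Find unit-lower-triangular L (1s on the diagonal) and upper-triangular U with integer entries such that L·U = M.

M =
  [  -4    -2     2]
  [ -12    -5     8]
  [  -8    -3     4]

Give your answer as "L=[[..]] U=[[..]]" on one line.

L=[[1,0,0],[3,1,0],[2,1,1]] U=[[-4,-2,2],[0,1,2],[0,0,-2]]

  r1 -= 3·r0 → [0,1,2]
  r2 -= 2·r0 → [0,1,0]
  r2 -= 1·r1 → [0,0,-2]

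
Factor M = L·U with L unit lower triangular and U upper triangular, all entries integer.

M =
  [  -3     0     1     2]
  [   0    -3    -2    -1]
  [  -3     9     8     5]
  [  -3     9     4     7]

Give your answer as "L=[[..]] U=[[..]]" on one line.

L=[[1,0,0,0],[0,1,0,0],[1,-3,1,0],[1,-3,-3,1]] U=[[-3,0,1,2],[0,-3,-2,-1],[0,0,1,0],[0,0,0,2]]

  r1 -= 0·r0 → [0,-3,-2,-1]
  r2 -= 1·r0 → [0,9,7,3]
  r3 -= 1·r0 → [0,9,3,5]
  r2 -= -3·r1 → [0,0,1,0]
  r3 -= -3·r1 → [0,0,-3,2]
  r3 -= -3·r2 → [0,0,0,2]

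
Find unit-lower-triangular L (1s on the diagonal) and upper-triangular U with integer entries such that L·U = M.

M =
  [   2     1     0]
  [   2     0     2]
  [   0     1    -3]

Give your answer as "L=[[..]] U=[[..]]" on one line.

  r1 -= 1·r0 → [0,-1,2]
  r2 -= 0·r0 → [0,1,-3]
  r2 -= -1·r1 → [0,0,-1]

L=[[1,0,0],[1,1,0],[0,-1,1]] U=[[2,1,0],[0,-1,2],[0,0,-1]]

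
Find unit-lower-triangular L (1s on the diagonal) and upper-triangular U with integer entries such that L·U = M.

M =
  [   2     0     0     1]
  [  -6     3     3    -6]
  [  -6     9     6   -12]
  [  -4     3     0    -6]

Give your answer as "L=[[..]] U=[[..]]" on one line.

L=[[1,0,0,0],[-3,1,0,0],[-3,3,1,0],[-2,1,1,1]] U=[[2,0,0,1],[0,3,3,-3],[0,0,-3,0],[0,0,0,-1]]

  row1 -= -3·row0 → [0,3,3,-3]
  row2 -= -3·row0 → [0,9,6,-9]
  row3 -= -2·row0 → [0,3,0,-4]
  row2 -= 3·row1 → [0,0,-3,0]
  row3 -= 1·row1 → [0,0,-3,-1]
  row3 -= 1·row2 → [0,0,0,-1]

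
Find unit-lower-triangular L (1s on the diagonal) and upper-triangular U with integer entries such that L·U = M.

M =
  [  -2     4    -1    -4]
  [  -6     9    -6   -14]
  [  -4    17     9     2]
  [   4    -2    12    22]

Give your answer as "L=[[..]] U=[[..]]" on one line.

  R1 -= 3·R0 → [0,-3,-3,-2]
  R2 -= 2·R0 → [0,9,11,10]
  R3 -= -2·R0 → [0,6,10,14]
  R2 -= -3·R1 → [0,0,2,4]
  R3 -= -2·R1 → [0,0,4,10]
  R3 -= 2·R2 → [0,0,0,2]

L=[[1,0,0,0],[3,1,0,0],[2,-3,1,0],[-2,-2,2,1]] U=[[-2,4,-1,-4],[0,-3,-3,-2],[0,0,2,4],[0,0,0,2]]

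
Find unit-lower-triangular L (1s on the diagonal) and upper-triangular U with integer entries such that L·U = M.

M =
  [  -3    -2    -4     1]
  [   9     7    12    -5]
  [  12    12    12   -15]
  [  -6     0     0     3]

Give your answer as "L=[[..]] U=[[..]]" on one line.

L=[[1,0,0,0],[-3,1,0,0],[-4,4,1,0],[2,4,-2,1]] U=[[-3,-2,-4,1],[0,1,0,-2],[0,0,-4,-3],[0,0,0,3]]

  R1 -= -3·R0 → [0,1,0,-2]
  R2 -= -4·R0 → [0,4,-4,-11]
  R3 -= 2·R0 → [0,4,8,1]
  R2 -= 4·R1 → [0,0,-4,-3]
  R3 -= 4·R1 → [0,0,8,9]
  R3 -= -2·R2 → [0,0,0,3]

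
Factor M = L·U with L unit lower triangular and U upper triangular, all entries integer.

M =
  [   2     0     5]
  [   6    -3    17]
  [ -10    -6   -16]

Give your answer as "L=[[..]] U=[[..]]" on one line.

L=[[1,0,0],[3,1,0],[-5,2,1]] U=[[2,0,5],[0,-3,2],[0,0,5]]

  row1 -= 3·row0 → [0,-3,2]
  row2 -= -5·row0 → [0,-6,9]
  row2 -= 2·row1 → [0,0,5]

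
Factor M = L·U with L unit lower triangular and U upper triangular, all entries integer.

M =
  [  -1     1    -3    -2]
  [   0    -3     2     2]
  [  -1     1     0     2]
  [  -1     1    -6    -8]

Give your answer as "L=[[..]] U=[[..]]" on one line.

  R1 -= 0·R0 → [0,-3,2,2]
  R2 -= 1·R0 → [0,0,3,4]
  R3 -= 1·R0 → [0,0,-3,-6]
  R2 -= 0·R1 → [0,0,3,4]
  R3 -= 0·R1 → [0,0,-3,-6]
  R3 -= -1·R2 → [0,0,0,-2]

L=[[1,0,0,0],[0,1,0,0],[1,0,1,0],[1,0,-1,1]] U=[[-1,1,-3,-2],[0,-3,2,2],[0,0,3,4],[0,0,0,-2]]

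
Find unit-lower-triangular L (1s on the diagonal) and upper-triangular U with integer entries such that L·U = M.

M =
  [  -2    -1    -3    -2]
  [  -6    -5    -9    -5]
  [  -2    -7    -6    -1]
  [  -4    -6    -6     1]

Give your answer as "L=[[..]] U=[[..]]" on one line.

  R1 -= 3·R0 → [0,-2,0,1]
  R2 -= 1·R0 → [0,-6,-3,1]
  R3 -= 2·R0 → [0,-4,0,5]
  R2 -= 3·R1 → [0,0,-3,-2]
  R3 -= 2·R1 → [0,0,0,3]
  R3 -= 0·R2 → [0,0,0,3]

L=[[1,0,0,0],[3,1,0,0],[1,3,1,0],[2,2,0,1]] U=[[-2,-1,-3,-2],[0,-2,0,1],[0,0,-3,-2],[0,0,0,3]]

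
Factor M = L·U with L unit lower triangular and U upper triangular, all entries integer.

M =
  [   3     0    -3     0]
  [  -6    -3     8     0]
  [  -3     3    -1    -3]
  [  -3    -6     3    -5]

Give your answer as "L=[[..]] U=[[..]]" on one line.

  r1 -= -2·r0 → [0,-3,2,0]
  r2 -= -1·r0 → [0,3,-4,-3]
  r3 -= -1·r0 → [0,-6,0,-5]
  r2 -= -1·r1 → [0,0,-2,-3]
  r3 -= 2·r1 → [0,0,-4,-5]
  r3 -= 2·r2 → [0,0,0,1]

L=[[1,0,0,0],[-2,1,0,0],[-1,-1,1,0],[-1,2,2,1]] U=[[3,0,-3,0],[0,-3,2,0],[0,0,-2,-3],[0,0,0,1]]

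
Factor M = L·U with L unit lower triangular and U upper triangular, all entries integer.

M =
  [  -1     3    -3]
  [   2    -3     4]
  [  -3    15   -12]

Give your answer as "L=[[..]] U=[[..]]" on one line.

L=[[1,0,0],[-2,1,0],[3,2,1]] U=[[-1,3,-3],[0,3,-2],[0,0,1]]

  r1 -= -2·r0 → [0,3,-2]
  r2 -= 3·r0 → [0,6,-3]
  r2 -= 2·r1 → [0,0,1]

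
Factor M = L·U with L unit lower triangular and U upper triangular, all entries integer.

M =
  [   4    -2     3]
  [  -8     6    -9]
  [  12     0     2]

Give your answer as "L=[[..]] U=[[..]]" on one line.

L=[[1,0,0],[-2,1,0],[3,3,1]] U=[[4,-2,3],[0,2,-3],[0,0,2]]

  R1 -= -2·R0 → [0,2,-3]
  R2 -= 3·R0 → [0,6,-7]
  R2 -= 3·R1 → [0,0,2]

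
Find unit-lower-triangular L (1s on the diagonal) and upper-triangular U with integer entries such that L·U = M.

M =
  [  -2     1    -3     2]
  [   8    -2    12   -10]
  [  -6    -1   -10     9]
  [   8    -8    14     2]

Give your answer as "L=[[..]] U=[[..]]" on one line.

  row1 -= -4·row0 → [0,2,0,-2]
  row2 -= 3·row0 → [0,-4,-1,3]
  row3 -= -4·row0 → [0,-4,2,10]
  row2 -= -2·row1 → [0,0,-1,-1]
  row3 -= -2·row1 → [0,0,2,6]
  row3 -= -2·row2 → [0,0,0,4]

L=[[1,0,0,0],[-4,1,0,0],[3,-2,1,0],[-4,-2,-2,1]] U=[[-2,1,-3,2],[0,2,0,-2],[0,0,-1,-1],[0,0,0,4]]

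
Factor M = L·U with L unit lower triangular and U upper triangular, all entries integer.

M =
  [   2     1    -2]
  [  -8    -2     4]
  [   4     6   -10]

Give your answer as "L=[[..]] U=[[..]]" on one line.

  r1 -= -4·r0 → [0,2,-4]
  r2 -= 2·r0 → [0,4,-6]
  r2 -= 2·r1 → [0,0,2]

L=[[1,0,0],[-4,1,0],[2,2,1]] U=[[2,1,-2],[0,2,-4],[0,0,2]]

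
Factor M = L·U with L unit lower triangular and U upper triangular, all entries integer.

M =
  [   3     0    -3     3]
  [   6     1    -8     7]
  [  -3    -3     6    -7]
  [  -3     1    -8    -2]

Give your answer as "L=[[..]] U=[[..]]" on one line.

L=[[1,0,0,0],[2,1,0,0],[-1,-3,1,0],[-1,1,3,1]] U=[[3,0,-3,3],[0,1,-2,1],[0,0,-3,-1],[0,0,0,3]]

  row1 -= 2·row0 → [0,1,-2,1]
  row2 -= -1·row0 → [0,-3,3,-4]
  row3 -= -1·row0 → [0,1,-11,1]
  row2 -= -3·row1 → [0,0,-3,-1]
  row3 -= 1·row1 → [0,0,-9,0]
  row3 -= 3·row2 → [0,0,0,3]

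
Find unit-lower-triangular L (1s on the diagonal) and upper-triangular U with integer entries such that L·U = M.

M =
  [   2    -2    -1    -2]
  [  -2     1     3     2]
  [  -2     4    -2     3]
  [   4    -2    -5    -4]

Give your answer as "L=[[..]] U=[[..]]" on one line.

  r1 -= -1·r0 → [0,-1,2,0]
  r2 -= -1·r0 → [0,2,-3,1]
  r3 -= 2·r0 → [0,2,-3,0]
  r2 -= -2·r1 → [0,0,1,1]
  r3 -= -2·r1 → [0,0,1,0]
  r3 -= 1·r2 → [0,0,0,-1]

L=[[1,0,0,0],[-1,1,0,0],[-1,-2,1,0],[2,-2,1,1]] U=[[2,-2,-1,-2],[0,-1,2,0],[0,0,1,1],[0,0,0,-1]]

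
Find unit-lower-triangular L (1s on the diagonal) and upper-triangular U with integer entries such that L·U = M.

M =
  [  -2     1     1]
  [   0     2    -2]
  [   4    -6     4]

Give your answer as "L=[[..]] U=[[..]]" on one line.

  R1 -= 0·R0 → [0,2,-2]
  R2 -= -2·R0 → [0,-4,6]
  R2 -= -2·R1 → [0,0,2]

L=[[1,0,0],[0,1,0],[-2,-2,1]] U=[[-2,1,1],[0,2,-2],[0,0,2]]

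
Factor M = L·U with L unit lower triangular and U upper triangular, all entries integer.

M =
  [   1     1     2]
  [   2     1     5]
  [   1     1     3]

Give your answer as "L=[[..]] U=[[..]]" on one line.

  r1 -= 2·r0 → [0,-1,1]
  r2 -= 1·r0 → [0,0,1]
  r2 -= 0·r1 → [0,0,1]

L=[[1,0,0],[2,1,0],[1,0,1]] U=[[1,1,2],[0,-1,1],[0,0,1]]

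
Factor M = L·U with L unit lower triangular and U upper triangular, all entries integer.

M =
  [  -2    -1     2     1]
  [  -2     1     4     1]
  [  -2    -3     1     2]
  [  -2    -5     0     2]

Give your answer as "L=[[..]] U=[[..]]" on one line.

  R1 -= 1·R0 → [0,2,2,0]
  R2 -= 1·R0 → [0,-2,-1,1]
  R3 -= 1·R0 → [0,-4,-2,1]
  R2 -= -1·R1 → [0,0,1,1]
  R3 -= -2·R1 → [0,0,2,1]
  R3 -= 2·R2 → [0,0,0,-1]

L=[[1,0,0,0],[1,1,0,0],[1,-1,1,0],[1,-2,2,1]] U=[[-2,-1,2,1],[0,2,2,0],[0,0,1,1],[0,0,0,-1]]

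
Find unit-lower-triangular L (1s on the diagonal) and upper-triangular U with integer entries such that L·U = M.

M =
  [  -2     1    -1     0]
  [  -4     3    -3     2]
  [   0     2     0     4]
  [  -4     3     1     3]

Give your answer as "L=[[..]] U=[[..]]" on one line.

L=[[1,0,0,0],[2,1,0,0],[0,2,1,0],[2,1,2,1]] U=[[-2,1,-1,0],[0,1,-1,2],[0,0,2,0],[0,0,0,1]]

  row1 -= 2·row0 → [0,1,-1,2]
  row2 -= 0·row0 → [0,2,0,4]
  row3 -= 2·row0 → [0,1,3,3]
  row2 -= 2·row1 → [0,0,2,0]
  row3 -= 1·row1 → [0,0,4,1]
  row3 -= 2·row2 → [0,0,0,1]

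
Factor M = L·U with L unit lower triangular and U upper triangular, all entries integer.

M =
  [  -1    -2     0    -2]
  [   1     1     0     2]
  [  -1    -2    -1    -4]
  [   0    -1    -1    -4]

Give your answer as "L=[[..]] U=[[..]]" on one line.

L=[[1,0,0,0],[-1,1,0,0],[1,0,1,0],[0,1,1,1]] U=[[-1,-2,0,-2],[0,-1,0,0],[0,0,-1,-2],[0,0,0,-2]]

  r1 -= -1·r0 → [0,-1,0,0]
  r2 -= 1·r0 → [0,0,-1,-2]
  r3 -= 0·r0 → [0,-1,-1,-4]
  r2 -= 0·r1 → [0,0,-1,-2]
  r3 -= 1·r1 → [0,0,-1,-4]
  r3 -= 1·r2 → [0,0,0,-2]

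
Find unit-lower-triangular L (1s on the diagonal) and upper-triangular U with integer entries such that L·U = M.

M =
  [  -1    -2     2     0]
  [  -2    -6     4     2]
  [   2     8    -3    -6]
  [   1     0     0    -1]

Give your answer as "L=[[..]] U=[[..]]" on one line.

L=[[1,0,0,0],[2,1,0,0],[-2,-2,1,0],[-1,1,2,1]] U=[[-1,-2,2,0],[0,-2,0,2],[0,0,1,-2],[0,0,0,1]]

  row1 -= 2·row0 → [0,-2,0,2]
  row2 -= -2·row0 → [0,4,1,-6]
  row3 -= -1·row0 → [0,-2,2,-1]
  row2 -= -2·row1 → [0,0,1,-2]
  row3 -= 1·row1 → [0,0,2,-3]
  row3 -= 2·row2 → [0,0,0,1]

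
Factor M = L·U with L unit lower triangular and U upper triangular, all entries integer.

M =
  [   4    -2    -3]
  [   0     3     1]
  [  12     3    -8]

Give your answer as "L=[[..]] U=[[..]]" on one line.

  r1 -= 0·r0 → [0,3,1]
  r2 -= 3·r0 → [0,9,1]
  r2 -= 3·r1 → [0,0,-2]

L=[[1,0,0],[0,1,0],[3,3,1]] U=[[4,-2,-3],[0,3,1],[0,0,-2]]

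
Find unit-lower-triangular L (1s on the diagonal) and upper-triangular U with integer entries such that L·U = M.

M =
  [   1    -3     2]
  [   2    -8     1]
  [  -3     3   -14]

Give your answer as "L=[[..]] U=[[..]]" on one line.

L=[[1,0,0],[2,1,0],[-3,3,1]] U=[[1,-3,2],[0,-2,-3],[0,0,1]]

  row1 -= 2·row0 → [0,-2,-3]
  row2 -= -3·row0 → [0,-6,-8]
  row2 -= 3·row1 → [0,0,1]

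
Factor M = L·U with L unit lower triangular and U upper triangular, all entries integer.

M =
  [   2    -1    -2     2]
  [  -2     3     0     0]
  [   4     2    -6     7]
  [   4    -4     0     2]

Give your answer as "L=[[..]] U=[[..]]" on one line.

L=[[1,0,0,0],[-1,1,0,0],[2,2,1,0],[2,-1,1,1]] U=[[2,-1,-2,2],[0,2,-2,2],[0,0,2,-1],[0,0,0,1]]

  row1 -= -1·row0 → [0,2,-2,2]
  row2 -= 2·row0 → [0,4,-2,3]
  row3 -= 2·row0 → [0,-2,4,-2]
  row2 -= 2·row1 → [0,0,2,-1]
  row3 -= -1·row1 → [0,0,2,0]
  row3 -= 1·row2 → [0,0,0,1]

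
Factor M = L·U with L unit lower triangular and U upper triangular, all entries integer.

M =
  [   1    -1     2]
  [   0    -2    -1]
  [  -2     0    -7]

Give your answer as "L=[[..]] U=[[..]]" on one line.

  R1 -= 0·R0 → [0,-2,-1]
  R2 -= -2·R0 → [0,-2,-3]
  R2 -= 1·R1 → [0,0,-2]

L=[[1,0,0],[0,1,0],[-2,1,1]] U=[[1,-1,2],[0,-2,-1],[0,0,-2]]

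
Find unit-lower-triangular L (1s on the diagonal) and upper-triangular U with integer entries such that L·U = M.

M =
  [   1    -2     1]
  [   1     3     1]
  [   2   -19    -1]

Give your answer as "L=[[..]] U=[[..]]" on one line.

  row1 -= 1·row0 → [0,5,0]
  row2 -= 2·row0 → [0,-15,-3]
  row2 -= -3·row1 → [0,0,-3]

L=[[1,0,0],[1,1,0],[2,-3,1]] U=[[1,-2,1],[0,5,0],[0,0,-3]]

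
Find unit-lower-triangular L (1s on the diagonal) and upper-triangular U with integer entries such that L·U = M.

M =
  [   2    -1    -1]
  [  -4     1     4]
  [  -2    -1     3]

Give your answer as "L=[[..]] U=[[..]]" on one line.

L=[[1,0,0],[-2,1,0],[-1,2,1]] U=[[2,-1,-1],[0,-1,2],[0,0,-2]]

  R1 -= -2·R0 → [0,-1,2]
  R2 -= -1·R0 → [0,-2,2]
  R2 -= 2·R1 → [0,0,-2]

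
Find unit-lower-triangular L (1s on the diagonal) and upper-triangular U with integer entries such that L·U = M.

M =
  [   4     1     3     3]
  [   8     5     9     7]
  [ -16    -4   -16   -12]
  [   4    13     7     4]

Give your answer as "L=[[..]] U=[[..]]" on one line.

  row1 -= 2·row0 → [0,3,3,1]
  row2 -= -4·row0 → [0,0,-4,0]
  row3 -= 1·row0 → [0,12,4,1]
  row2 -= 0·row1 → [0,0,-4,0]
  row3 -= 4·row1 → [0,0,-8,-3]
  row3 -= 2·row2 → [0,0,0,-3]

L=[[1,0,0,0],[2,1,0,0],[-4,0,1,0],[1,4,2,1]] U=[[4,1,3,3],[0,3,3,1],[0,0,-4,0],[0,0,0,-3]]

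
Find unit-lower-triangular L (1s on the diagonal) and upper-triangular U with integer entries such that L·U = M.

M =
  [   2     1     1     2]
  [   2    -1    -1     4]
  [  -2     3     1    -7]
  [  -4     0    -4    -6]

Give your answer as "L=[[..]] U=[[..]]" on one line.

  r1 -= 1·r0 → [0,-2,-2,2]
  r2 -= -1·r0 → [0,4,2,-5]
  r3 -= -2·r0 → [0,2,-2,-2]
  r2 -= -2·r1 → [0,0,-2,-1]
  r3 -= -1·r1 → [0,0,-4,0]
  r3 -= 2·r2 → [0,0,0,2]

L=[[1,0,0,0],[1,1,0,0],[-1,-2,1,0],[-2,-1,2,1]] U=[[2,1,1,2],[0,-2,-2,2],[0,0,-2,-1],[0,0,0,2]]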